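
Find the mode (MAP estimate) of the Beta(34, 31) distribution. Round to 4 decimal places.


For Beta(a,b) with a,b > 1:
Mode = (a-1)/(a+b-2) = (34-1)/(65-2)
= 33/63 = 0.5238

0.5238


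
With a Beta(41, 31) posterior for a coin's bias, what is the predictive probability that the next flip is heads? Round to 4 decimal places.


The predictive probability equals the posterior mean.
P(next = heads) = alpha / (alpha + beta)
= 41 / 72 = 0.5694

0.5694


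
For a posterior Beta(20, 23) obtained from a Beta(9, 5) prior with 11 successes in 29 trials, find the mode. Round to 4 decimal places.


Mode = (alpha - 1) / (alpha + beta - 2)
= 19 / 41
= 0.4634

0.4634


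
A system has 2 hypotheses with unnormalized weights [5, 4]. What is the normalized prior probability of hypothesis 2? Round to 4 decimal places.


The normalized prior is the weight divided by the total.
Total weight = 9
P(H2) = 4 / 9 = 0.4444

0.4444


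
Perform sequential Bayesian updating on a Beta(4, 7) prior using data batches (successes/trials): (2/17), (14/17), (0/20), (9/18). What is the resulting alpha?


Accumulate successes: 25
Posterior alpha = prior alpha + sum of successes
= 4 + 25 = 29

29


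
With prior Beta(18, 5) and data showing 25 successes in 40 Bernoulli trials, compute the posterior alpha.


Conjugate update: alpha_posterior = alpha_prior + k
= 18 + 25 = 43

43


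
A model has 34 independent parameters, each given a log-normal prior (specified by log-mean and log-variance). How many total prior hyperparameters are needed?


Each log-normal prior needs 2 hyperparameters (log-mean and log-variance).
Total = 2 * 34 = 68

68


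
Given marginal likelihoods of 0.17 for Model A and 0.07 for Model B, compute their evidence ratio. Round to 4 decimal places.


Ratio = ML(A) / ML(B) = 0.17/0.07
= 2.4286

2.4286


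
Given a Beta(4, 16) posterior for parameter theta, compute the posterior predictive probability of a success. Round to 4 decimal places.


For a Beta-Bernoulli model, the predictive probability is the mean:
P(success) = 4/(4+16) = 4/20 = 0.2

0.2


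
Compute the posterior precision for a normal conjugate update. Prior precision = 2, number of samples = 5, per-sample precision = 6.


tau_post = tau_0 + n * tau
= 2 + 5 * 6 = 32

32


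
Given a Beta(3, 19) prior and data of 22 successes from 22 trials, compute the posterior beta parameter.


Number of failures = 22 - 22 = 0
Posterior beta = 19 + 0 = 19

19


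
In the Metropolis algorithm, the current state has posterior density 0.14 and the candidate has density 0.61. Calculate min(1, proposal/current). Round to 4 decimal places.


Ratio = 0.61/0.14 = 4.3571
Acceptance probability = min(1, 4.3571)
= 1.0

1.0


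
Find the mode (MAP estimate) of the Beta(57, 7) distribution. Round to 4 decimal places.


For Beta(a,b) with a,b > 1:
Mode = (a-1)/(a+b-2) = (57-1)/(64-2)
= 56/62 = 0.9032

0.9032


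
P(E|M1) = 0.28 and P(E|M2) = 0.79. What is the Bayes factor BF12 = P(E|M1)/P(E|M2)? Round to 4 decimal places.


Bayes factor BF12 = P(E|M1) / P(E|M2)
= 0.28 / 0.79
= 0.3544

0.3544


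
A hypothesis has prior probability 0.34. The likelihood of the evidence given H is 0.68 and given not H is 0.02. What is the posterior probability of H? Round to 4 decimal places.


Using Bayes' theorem:
P(E) = 0.34 * 0.68 + 0.66 * 0.02
P(E) = 0.2444
P(H|E) = (0.34 * 0.68) / 0.2444 = 0.946

0.946


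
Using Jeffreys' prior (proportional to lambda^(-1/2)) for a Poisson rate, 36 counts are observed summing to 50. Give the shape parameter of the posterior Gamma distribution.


Conjugate update: Gamma(prior_shape + S, prior_rate + n).
Prior shape = 0.5, prior rate = 0.
Posterior shape = 0.5 + S = 0.5 + 50 = 50.5

50.5


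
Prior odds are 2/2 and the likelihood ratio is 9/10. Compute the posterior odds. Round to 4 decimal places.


Posterior odds = prior odds * likelihood ratio
= (2/2) * (9/10)
= 18 / 20
= 0.9

0.9


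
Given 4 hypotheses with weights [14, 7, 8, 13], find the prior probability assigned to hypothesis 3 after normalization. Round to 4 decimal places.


To normalize, divide each weight by the sum of all weights.
Sum = 42
Prior(H3) = 8/42 = 0.1905

0.1905


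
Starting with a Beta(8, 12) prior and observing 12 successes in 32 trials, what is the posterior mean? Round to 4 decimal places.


Posterior parameters: alpha = 8 + 12 = 20
beta = 12 + 20 = 32
Posterior mean = alpha / (alpha + beta) = 20 / 52
= 0.3846

0.3846


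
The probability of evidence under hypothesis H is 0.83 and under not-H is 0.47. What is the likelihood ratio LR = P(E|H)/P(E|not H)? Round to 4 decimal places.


LR = 0.83 / 0.47
= 1.766

1.766


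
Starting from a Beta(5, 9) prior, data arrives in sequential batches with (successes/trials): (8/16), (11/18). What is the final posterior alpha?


In sequential Bayesian updating, we sum all successes.
Total successes = 19
Final alpha = 5 + 19 = 24

24


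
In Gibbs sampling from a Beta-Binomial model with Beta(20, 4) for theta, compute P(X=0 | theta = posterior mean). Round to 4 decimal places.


Posterior mean = alpha/(alpha+beta) = 20/24 = 0.8333
P(X=0|theta=mean) = 1 - theta = 0.1667

0.1667


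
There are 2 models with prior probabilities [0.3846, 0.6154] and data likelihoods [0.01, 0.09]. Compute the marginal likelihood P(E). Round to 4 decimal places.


P(E) = sum over models of P(M_i) * P(E|M_i)
= 0.3846*0.01 + 0.6154*0.09
= 0.0592

0.0592


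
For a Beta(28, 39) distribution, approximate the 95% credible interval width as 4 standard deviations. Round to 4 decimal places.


Variance of Beta(a,b) = ab / ((a+b)^2 * (a+b+1))
= 28*39 / ((67)^2 * 68)
= 0.0036
SD = sqrt(0.0036) = 0.0598
Width = 4 * SD = 0.2392

0.2392


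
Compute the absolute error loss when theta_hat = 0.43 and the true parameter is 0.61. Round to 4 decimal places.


L = |theta_hat - theta_true|
= |0.43 - 0.61| = 0.18

0.18


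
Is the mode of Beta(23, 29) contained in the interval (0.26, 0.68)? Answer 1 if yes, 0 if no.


Mode = (a-1)/(a+b-2) = 22/50 = 0.44
Interval: (0.26, 0.68)
Contains mode? 1

1


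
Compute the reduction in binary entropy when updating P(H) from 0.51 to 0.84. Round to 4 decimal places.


H_before = -p*log2(p) - (1-p)*log2(1-p) for p=0.51: 0.9997
H_after for p=0.84: 0.6343
Reduction = 0.9997 - 0.6343 = 0.3654

0.3654


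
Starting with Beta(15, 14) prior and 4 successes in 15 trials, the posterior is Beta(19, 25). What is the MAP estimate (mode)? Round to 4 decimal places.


The mode of Beta(a, b) when a > 1 and b > 1 is (a-1)/(a+b-2)
= (19 - 1) / (19 + 25 - 2)
= 18 / 42
= 0.4286

0.4286


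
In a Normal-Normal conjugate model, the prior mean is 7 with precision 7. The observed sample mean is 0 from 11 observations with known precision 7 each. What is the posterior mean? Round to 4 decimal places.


Posterior precision = tau0 + n*tau = 7 + 11*7 = 84
Posterior mean = (tau0*mu0 + n*tau*xbar) / posterior_precision
= (7*7 + 11*7*0) / 84
= 49 / 84 = 0.5833

0.5833


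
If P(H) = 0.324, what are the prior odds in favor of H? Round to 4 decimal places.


Prior odds = P(H) / (1 - P(H))
= 0.324 / 0.676
= 0.4793

0.4793


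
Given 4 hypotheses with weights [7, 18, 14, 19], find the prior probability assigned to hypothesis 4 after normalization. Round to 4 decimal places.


To normalize, divide each weight by the sum of all weights.
Sum = 58
Prior(H4) = 19/58 = 0.3276

0.3276


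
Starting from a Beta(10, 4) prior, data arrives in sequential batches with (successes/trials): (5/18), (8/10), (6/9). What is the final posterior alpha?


In sequential Bayesian updating, we sum all successes.
Total successes = 19
Final alpha = 10 + 19 = 29

29


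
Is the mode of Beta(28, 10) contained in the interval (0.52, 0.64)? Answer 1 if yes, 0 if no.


Mode = (a-1)/(a+b-2) = 27/36 = 0.75
Interval: (0.52, 0.64)
Contains mode? 0

0


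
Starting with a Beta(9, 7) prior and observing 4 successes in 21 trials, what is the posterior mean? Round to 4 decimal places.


Posterior parameters: alpha = 9 + 4 = 13
beta = 7 + 17 = 24
Posterior mean = alpha / (alpha + beta) = 13 / 37
= 0.3514

0.3514


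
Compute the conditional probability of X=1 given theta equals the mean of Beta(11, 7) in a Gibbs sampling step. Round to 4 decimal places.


Mean of Beta(11, 7) = 0.6111
P(X=1 | theta=0.6111) = 0.6111

0.6111


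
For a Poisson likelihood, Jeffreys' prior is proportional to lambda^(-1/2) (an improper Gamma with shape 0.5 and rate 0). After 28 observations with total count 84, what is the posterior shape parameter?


Jeffreys' prior for Poisson is proportional to lambda^(-1/2).
Posterior is Gamma(0.5 + S, 0 + n) = Gamma(0.5 + 84, 28).
Posterior shape = 0.5 + S = 0.5 + 84 = 84.5

84.5


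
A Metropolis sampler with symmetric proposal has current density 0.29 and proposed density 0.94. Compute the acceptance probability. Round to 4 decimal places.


For symmetric proposals, acceptance = min(1, pi(x*)/pi(x))
= min(1, 0.94/0.29)
= min(1, 3.2414) = 1.0

1.0


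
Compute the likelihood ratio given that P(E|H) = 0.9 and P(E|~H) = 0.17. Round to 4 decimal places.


LR = P(E|H) / P(E|~H)
= 0.9 / 0.17 = 5.2941

5.2941


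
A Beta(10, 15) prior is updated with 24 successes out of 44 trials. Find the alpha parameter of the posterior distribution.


In the Beta-Binomial conjugate update:
alpha_post = alpha_prior + successes
= 10 + 24
= 34

34


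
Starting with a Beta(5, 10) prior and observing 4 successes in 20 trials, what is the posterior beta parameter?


Posterior beta = prior beta + failures
Failures = 20 - 4 = 16
beta_post = 10 + 16 = 26

26


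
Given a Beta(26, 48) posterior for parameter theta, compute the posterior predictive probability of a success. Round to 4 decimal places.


For a Beta-Bernoulli model, the predictive probability is the mean:
P(success) = 26/(26+48) = 26/74 = 0.3514

0.3514


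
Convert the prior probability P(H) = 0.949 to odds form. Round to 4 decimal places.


P(not H) = 1 - 0.949 = 0.051
Odds = 0.949 / 0.051 = 18.6078

18.6078


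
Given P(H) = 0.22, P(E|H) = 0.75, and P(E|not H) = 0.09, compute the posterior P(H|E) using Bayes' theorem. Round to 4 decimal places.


By Bayes' theorem: P(H|E) = P(E|H)*P(H) / P(E)
P(E) = P(E|H)*P(H) + P(E|not H)*P(not H)
P(E) = 0.75*0.22 + 0.09*0.78 = 0.2352
P(H|E) = 0.75*0.22 / 0.2352 = 0.7015

0.7015


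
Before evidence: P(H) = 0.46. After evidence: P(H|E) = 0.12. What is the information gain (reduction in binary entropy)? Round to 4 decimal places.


Prior entropy = 0.9954
Posterior entropy = 0.5294
Information gain = 0.9954 - 0.5294 = 0.466

0.466


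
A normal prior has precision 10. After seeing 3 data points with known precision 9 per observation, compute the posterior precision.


In the conjugate normal model, precisions add:
tau_posterior = tau_prior + n * tau_data
= 10 + 3*9 = 37

37


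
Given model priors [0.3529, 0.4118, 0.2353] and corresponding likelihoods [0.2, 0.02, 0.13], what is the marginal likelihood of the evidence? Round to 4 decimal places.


P(E) = sum_i P(M_i) P(E|M_i)
= 0.0706 + 0.0082 + 0.0306
= 0.1094

0.1094


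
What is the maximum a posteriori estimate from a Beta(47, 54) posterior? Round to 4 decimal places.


The MAP estimate equals the mode of the distribution.
Mode of Beta(a,b) = (a-1)/(a+b-2)
= 46/99
= 0.4646

0.4646


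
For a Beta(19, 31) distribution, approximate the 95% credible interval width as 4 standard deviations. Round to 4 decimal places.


Variance of Beta(a,b) = ab / ((a+b)^2 * (a+b+1))
= 19*31 / ((50)^2 * 51)
= 0.0046
SD = sqrt(0.0046) = 0.068
Width = 4 * SD = 0.2719

0.2719


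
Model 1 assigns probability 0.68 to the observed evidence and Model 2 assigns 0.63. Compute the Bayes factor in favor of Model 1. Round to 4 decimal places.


BF = P(data|M1) / P(data|M2)
= 0.68 / 0.63 = 1.0794

1.0794


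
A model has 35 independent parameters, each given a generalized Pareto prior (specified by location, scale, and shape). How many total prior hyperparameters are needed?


Each generalized Pareto prior needs 3 hyperparameters (location, scale, and shape).
Total = 3 * 35 = 105

105


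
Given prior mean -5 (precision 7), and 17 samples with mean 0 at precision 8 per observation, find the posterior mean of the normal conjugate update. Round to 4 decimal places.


The posterior mean is a precision-weighted average of prior and data.
Post. prec. = 7 + 136 = 143
Post. mean = (-35 + 0)/143 = -35/143 = -0.2448

-0.2448


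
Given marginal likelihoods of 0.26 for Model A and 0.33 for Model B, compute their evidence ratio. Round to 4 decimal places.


Ratio = ML(A) / ML(B) = 0.26/0.33
= 0.7879

0.7879


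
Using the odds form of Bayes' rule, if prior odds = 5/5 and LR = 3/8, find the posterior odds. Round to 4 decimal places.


Bayes' rule in odds form: posterior odds = prior odds * LR
= (5 * 3) / (5 * 8)
= 15/40 = 0.375

0.375


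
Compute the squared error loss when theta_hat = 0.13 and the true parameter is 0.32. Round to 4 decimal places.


L = (theta_hat - theta_true)^2
= (0.13 - 0.32)^2
= -0.19^2 = 0.0361

0.0361


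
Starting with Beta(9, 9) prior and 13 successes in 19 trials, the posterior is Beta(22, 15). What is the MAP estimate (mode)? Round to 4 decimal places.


The mode of Beta(a, b) when a > 1 and b > 1 is (a-1)/(a+b-2)
= (22 - 1) / (22 + 15 - 2)
= 21 / 35
= 0.6

0.6


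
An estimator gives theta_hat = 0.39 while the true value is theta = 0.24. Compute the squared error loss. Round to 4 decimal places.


The squared error loss is (theta_hat - theta)^2
= (0.39 - 0.24)^2
= (0.15)^2 = 0.0225

0.0225


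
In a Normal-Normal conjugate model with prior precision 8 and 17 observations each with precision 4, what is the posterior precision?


Posterior precision = prior precision + n * observation precision
= 8 + 17 * 4
= 8 + 68 = 76

76


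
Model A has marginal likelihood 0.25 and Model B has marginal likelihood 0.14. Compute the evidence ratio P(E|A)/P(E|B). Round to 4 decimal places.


Evidence ratio = P(E|A) / P(E|B)
= 0.25 / 0.14
= 1.7857

1.7857


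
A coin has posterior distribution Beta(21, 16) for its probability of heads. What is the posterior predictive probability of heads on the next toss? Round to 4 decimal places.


Posterior predictive = E[theta] = alpha/(alpha+beta)
= 21/37
= 0.5676

0.5676


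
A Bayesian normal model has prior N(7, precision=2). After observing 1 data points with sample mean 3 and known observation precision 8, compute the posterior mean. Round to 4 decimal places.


Posterior mean = (prior_precision * prior_mean + n * data_precision * data_mean) / (prior_precision + n * data_precision)
Numerator = 2*7 + 1*8*3 = 38
Denominator = 2 + 1*8 = 10
Posterior mean = 3.8

3.8


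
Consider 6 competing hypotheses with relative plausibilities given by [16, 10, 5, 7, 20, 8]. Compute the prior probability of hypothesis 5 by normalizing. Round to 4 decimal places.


Sum of weights = 16 + 10 + 5 + 7 + 20 + 8 = 66
Normalized prior for H5 = 20 / 66
= 0.303

0.303


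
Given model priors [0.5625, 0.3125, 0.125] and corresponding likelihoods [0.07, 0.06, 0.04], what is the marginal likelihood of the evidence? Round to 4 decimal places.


P(E) = sum_i P(M_i) P(E|M_i)
= 0.0394 + 0.0187 + 0.005
= 0.0631

0.0631


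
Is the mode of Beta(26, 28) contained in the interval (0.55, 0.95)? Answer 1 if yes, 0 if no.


Mode = (a-1)/(a+b-2) = 25/52 = 0.4808
Interval: (0.55, 0.95)
Contains mode? 0

0


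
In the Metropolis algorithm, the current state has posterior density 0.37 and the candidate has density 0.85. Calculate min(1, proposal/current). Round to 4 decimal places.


Ratio = 0.85/0.37 = 2.2973
Acceptance probability = min(1, 2.2973)
= 1.0

1.0


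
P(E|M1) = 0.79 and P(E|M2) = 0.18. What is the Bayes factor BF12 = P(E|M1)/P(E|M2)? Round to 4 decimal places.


Bayes factor BF12 = P(E|M1) / P(E|M2)
= 0.79 / 0.18
= 4.3889

4.3889


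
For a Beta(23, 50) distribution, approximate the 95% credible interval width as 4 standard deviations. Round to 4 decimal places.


Variance of Beta(a,b) = ab / ((a+b)^2 * (a+b+1))
= 23*50 / ((73)^2 * 74)
= 0.0029
SD = sqrt(0.0029) = 0.054
Width = 4 * SD = 0.216

0.216


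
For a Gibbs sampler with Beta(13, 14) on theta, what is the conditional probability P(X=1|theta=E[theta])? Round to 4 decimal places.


E[theta] = 13/(13+14) = 0.4815
P(X=1|theta) = theta = 0.4815

0.4815


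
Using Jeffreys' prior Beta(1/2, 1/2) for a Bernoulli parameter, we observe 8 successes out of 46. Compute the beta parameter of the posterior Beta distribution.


Conjugate update: Beta(0.5 + k, 0.5 + n - k).
k = 8, n - k = 38
Posterior beta = 0.5 + (n - k) = 0.5 + 38 = 38.5

38.5


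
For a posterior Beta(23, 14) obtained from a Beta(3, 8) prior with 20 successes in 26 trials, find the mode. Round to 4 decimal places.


Mode = (alpha - 1) / (alpha + beta - 2)
= 22 / 35
= 0.6286

0.6286


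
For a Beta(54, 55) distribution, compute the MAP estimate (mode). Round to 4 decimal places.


MAP = mode = (a-1)/(a+b-2)
= (54-1)/(54+55-2)
= 53/107 = 0.4953

0.4953


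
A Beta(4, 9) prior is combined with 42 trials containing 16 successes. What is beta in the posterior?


In conjugate updating:
beta_posterior = beta_prior + (n - k)
= 9 + (42 - 16)
= 9 + 26 = 35

35


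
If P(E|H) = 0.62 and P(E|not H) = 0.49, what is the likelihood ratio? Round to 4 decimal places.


Likelihood ratio = P(E|H) / P(E|not H)
= 0.62 / 0.49
= 1.2653

1.2653


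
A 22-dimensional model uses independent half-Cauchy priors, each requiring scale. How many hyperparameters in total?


Per parameter: 1 (scale).
Total = 22 * 1 = 22

22


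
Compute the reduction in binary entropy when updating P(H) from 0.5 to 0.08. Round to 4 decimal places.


H_before = -p*log2(p) - (1-p)*log2(1-p) for p=0.5: 1.0
H_after for p=0.08: 0.4022
Reduction = 1.0 - 0.4022 = 0.5978

0.5978


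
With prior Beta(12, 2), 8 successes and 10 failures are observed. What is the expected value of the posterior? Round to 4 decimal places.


Posterior = Beta(20, 12)
E[theta] = alpha/(alpha+beta)
= 20/32 = 0.625

0.625


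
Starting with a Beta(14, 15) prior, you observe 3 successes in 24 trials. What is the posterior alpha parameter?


For a Beta-Binomial conjugate model:
Posterior alpha = prior alpha + number of successes
= 14 + 3 = 17

17


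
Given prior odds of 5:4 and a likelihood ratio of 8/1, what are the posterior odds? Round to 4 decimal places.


Posterior odds = prior odds * LR
Prior odds = 5/4 = 1.25
LR = 8/1 = 8.0
Posterior odds = 1.25 * 8.0 = 10.0

10.0


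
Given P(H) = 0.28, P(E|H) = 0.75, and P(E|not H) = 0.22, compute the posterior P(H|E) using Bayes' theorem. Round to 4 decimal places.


By Bayes' theorem: P(H|E) = P(E|H)*P(H) / P(E)
P(E) = P(E|H)*P(H) + P(E|not H)*P(not H)
P(E) = 0.75*0.28 + 0.22*0.72 = 0.3684
P(H|E) = 0.75*0.28 / 0.3684 = 0.57

0.57


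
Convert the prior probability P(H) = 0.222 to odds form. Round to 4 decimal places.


P(not H) = 1 - 0.222 = 0.778
Odds = 0.222 / 0.778 = 0.2853

0.2853


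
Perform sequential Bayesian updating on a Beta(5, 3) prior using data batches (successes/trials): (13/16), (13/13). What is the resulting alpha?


Accumulate successes: 26
Posterior alpha = prior alpha + sum of successes
= 5 + 26 = 31

31


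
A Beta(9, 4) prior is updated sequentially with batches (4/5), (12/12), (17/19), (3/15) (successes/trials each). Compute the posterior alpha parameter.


Sequential conjugate updating is equivalent to a single batch update.
Total successes across all batches = 36
alpha_posterior = alpha_prior + total_successes = 9 + 36
= 45

45


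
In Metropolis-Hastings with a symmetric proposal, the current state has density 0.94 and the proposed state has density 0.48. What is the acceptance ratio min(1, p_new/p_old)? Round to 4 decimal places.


Ratio = p_new / p_old = 0.48 / 0.94 = 0.5106
Acceptance = min(1, 0.5106) = 0.5106

0.5106


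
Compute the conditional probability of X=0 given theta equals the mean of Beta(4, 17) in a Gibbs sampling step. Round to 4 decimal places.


Mean of Beta(4, 17) = 0.1905
P(X=0 | theta=0.1905) = 0.8095

0.8095


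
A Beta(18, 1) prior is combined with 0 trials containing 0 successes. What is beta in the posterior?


In conjugate updating:
beta_posterior = beta_prior + (n - k)
= 1 + (0 - 0)
= 1 + 0 = 1

1


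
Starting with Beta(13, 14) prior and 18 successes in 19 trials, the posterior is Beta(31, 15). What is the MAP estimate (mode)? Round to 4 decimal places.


The mode of Beta(a, b) when a > 1 and b > 1 is (a-1)/(a+b-2)
= (31 - 1) / (31 + 15 - 2)
= 30 / 44
= 0.6818

0.6818


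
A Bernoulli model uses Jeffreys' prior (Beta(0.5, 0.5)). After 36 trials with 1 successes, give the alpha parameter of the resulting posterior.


Posterior = Beta(prior_alpha + successes, prior_beta + failures)
= Beta(0.5 + 1, 0.5 + 35)
Posterior alpha = 0.5 + k = 0.5 + 1 = 1.5

1.5


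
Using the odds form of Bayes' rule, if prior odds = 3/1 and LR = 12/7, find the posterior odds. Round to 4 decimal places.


Bayes' rule in odds form: posterior odds = prior odds * LR
= (3 * 12) / (1 * 7)
= 36/7 = 5.1429

5.1429


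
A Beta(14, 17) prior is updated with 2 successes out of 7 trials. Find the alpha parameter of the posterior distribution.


In the Beta-Binomial conjugate update:
alpha_post = alpha_prior + successes
= 14 + 2
= 16

16


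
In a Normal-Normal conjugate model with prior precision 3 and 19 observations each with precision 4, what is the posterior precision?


Posterior precision = prior precision + n * observation precision
= 3 + 19 * 4
= 3 + 76 = 79

79


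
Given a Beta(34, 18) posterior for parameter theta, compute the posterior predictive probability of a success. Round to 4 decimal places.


For a Beta-Bernoulli model, the predictive probability is the mean:
P(success) = 34/(34+18) = 34/52 = 0.6538

0.6538


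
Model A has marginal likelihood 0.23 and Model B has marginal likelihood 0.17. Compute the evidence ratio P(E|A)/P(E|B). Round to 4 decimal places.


Evidence ratio = P(E|A) / P(E|B)
= 0.23 / 0.17
= 1.3529

1.3529


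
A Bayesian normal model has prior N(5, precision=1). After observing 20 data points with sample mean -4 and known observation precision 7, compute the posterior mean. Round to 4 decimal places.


Posterior mean = (prior_precision * prior_mean + n * data_precision * data_mean) / (prior_precision + n * data_precision)
Numerator = 1*5 + 20*7*-4 = -555
Denominator = 1 + 20*7 = 141
Posterior mean = -3.9362

-3.9362


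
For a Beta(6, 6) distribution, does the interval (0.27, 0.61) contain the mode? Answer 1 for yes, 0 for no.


Mode of Beta(a,b) = (a-1)/(a+b-2)
= (6-1)/(6+6-2) = 0.5
Check: 0.27 <= 0.5 <= 0.61?
Result: 1

1


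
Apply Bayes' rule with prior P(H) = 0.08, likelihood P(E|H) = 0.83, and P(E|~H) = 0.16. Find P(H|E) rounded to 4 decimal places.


Step 1: Compute marginal P(E) = P(E|H)P(H) + P(E|~H)P(~H)
= 0.83*0.08 + 0.16*0.92 = 0.2136
Step 2: P(H|E) = P(E|H)P(H)/P(E) = 0.0664/0.2136
= 0.3109

0.3109


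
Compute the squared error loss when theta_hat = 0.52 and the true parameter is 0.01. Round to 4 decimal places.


L = (theta_hat - theta_true)^2
= (0.52 - 0.01)^2
= 0.51^2 = 0.2601

0.2601


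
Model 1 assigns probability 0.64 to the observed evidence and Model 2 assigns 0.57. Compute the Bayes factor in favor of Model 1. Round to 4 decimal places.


BF = P(data|M1) / P(data|M2)
= 0.64 / 0.57 = 1.1228

1.1228


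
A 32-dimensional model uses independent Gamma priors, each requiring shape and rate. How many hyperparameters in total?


Per parameter: 2 (shape and rate).
Total = 32 * 2 = 64

64


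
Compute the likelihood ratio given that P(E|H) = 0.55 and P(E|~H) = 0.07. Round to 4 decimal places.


LR = P(E|H) / P(E|~H)
= 0.55 / 0.07 = 7.8571

7.8571


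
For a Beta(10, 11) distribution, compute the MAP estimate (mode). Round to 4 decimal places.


MAP = mode = (a-1)/(a+b-2)
= (10-1)/(10+11-2)
= 9/19 = 0.4737

0.4737


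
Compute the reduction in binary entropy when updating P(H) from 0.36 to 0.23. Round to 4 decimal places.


H_before = -p*log2(p) - (1-p)*log2(1-p) for p=0.36: 0.9427
H_after for p=0.23: 0.778
Reduction = 0.9427 - 0.778 = 0.1647

0.1647


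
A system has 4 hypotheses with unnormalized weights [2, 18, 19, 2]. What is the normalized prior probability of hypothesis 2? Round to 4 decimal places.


The normalized prior is the weight divided by the total.
Total weight = 41
P(H2) = 18 / 41 = 0.439

0.439


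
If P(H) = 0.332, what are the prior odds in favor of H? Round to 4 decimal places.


Prior odds = P(H) / (1 - P(H))
= 0.332 / 0.668
= 0.497

0.497


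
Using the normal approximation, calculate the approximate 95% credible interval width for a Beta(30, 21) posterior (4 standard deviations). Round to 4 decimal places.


Var(Beta) = 30*21/(51^2 * 52) = 0.0047
SD = 0.0682
Width ~ 4*SD = 0.273

0.273


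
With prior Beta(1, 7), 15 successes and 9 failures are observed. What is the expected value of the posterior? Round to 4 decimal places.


Posterior = Beta(16, 16)
E[theta] = alpha/(alpha+beta)
= 16/32 = 0.5

0.5


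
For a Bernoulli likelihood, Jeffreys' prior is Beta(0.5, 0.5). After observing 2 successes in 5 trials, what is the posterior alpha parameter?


Jeffreys' prior for Bernoulli is Beta(0.5, 0.5).
Posterior is Beta(0.5 + k, 0.5 + n - k).
Posterior alpha = 0.5 + k = 0.5 + 2 = 2.5

2.5


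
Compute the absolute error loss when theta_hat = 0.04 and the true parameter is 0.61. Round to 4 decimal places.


L = |theta_hat - theta_true|
= |0.04 - 0.61| = 0.57

0.57


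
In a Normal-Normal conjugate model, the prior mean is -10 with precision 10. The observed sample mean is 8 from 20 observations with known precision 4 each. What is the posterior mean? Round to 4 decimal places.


Posterior precision = tau0 + n*tau = 10 + 20*4 = 90
Posterior mean = (tau0*mu0 + n*tau*xbar) / posterior_precision
= (10*-10 + 20*4*8) / 90
= 540 / 90 = 6.0

6.0


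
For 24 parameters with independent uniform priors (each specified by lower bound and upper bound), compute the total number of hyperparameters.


A uniform prior has 2 hyperparameters per parameter.
Total = 24 * 2 = 48

48


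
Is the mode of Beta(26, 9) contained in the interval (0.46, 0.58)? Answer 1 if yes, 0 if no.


Mode = (a-1)/(a+b-2) = 25/33 = 0.7576
Interval: (0.46, 0.58)
Contains mode? 0

0


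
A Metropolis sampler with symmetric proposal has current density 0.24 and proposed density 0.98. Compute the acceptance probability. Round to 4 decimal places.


For symmetric proposals, acceptance = min(1, pi(x*)/pi(x))
= min(1, 0.98/0.24)
= min(1, 4.0833) = 1.0

1.0


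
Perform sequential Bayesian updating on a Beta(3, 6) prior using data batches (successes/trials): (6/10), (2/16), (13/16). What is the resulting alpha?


Accumulate successes: 21
Posterior alpha = prior alpha + sum of successes
= 3 + 21 = 24

24


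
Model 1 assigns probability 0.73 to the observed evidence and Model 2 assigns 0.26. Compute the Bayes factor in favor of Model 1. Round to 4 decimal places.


BF = P(data|M1) / P(data|M2)
= 0.73 / 0.26 = 2.8077

2.8077


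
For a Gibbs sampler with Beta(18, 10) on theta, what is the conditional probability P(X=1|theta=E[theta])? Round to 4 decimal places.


E[theta] = 18/(18+10) = 0.6429
P(X=1|theta) = theta = 0.6429

0.6429


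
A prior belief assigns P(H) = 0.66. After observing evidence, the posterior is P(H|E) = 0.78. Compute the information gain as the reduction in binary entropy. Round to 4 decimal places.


H(prior) = -0.66*log2(0.66) - 0.34*log2(0.34)
= 0.9248
H(post) = -0.78*log2(0.78) - 0.22*log2(0.22)
= 0.7602
IG = 0.9248 - 0.7602 = 0.1647

0.1647


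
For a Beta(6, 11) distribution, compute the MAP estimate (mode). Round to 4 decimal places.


MAP = mode = (a-1)/(a+b-2)
= (6-1)/(6+11-2)
= 5/15 = 0.3333

0.3333


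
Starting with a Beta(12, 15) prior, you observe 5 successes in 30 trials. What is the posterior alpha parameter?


For a Beta-Binomial conjugate model:
Posterior alpha = prior alpha + number of successes
= 12 + 5 = 17

17


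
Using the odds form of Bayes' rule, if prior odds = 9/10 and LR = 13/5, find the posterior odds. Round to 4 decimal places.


Bayes' rule in odds form: posterior odds = prior odds * LR
= (9 * 13) / (10 * 5)
= 117/50 = 2.34

2.34


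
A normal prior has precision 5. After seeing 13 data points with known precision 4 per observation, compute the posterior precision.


In the conjugate normal model, precisions add:
tau_posterior = tau_prior + n * tau_data
= 5 + 13*4 = 57

57


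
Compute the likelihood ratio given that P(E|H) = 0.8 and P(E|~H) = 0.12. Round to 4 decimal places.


LR = P(E|H) / P(E|~H)
= 0.8 / 0.12 = 6.6667

6.6667


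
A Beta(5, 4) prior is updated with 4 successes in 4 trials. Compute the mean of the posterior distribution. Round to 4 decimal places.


After update: Beta(9, 4)
Mean = 9 / (9 + 4) = 9 / 13
= 0.6923

0.6923


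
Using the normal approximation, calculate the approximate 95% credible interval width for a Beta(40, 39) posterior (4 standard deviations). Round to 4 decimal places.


Var(Beta) = 40*39/(79^2 * 80) = 0.0031
SD = 0.0559
Width ~ 4*SD = 0.2236

0.2236


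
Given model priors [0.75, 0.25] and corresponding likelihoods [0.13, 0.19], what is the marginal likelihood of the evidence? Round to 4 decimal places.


P(E) = sum_i P(M_i) P(E|M_i)
= 0.0975 + 0.0475
= 0.145

0.145


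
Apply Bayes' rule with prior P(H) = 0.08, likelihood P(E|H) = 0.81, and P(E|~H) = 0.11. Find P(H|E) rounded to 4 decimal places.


Step 1: Compute marginal P(E) = P(E|H)P(H) + P(E|~H)P(~H)
= 0.81*0.08 + 0.11*0.92 = 0.166
Step 2: P(H|E) = P(E|H)P(H)/P(E) = 0.0648/0.166
= 0.3904

0.3904


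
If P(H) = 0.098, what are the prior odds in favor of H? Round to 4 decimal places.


Prior odds = P(H) / (1 - P(H))
= 0.098 / 0.902
= 0.1086

0.1086


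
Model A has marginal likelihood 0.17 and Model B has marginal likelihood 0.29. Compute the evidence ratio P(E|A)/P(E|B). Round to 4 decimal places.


Evidence ratio = P(E|A) / P(E|B)
= 0.17 / 0.29
= 0.5862

0.5862


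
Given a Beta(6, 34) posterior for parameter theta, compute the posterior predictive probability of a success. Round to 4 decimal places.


For a Beta-Bernoulli model, the predictive probability is the mean:
P(success) = 6/(6+34) = 6/40 = 0.15

0.15


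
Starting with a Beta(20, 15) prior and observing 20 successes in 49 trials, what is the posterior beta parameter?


Posterior beta = prior beta + failures
Failures = 49 - 20 = 29
beta_post = 15 + 29 = 44

44


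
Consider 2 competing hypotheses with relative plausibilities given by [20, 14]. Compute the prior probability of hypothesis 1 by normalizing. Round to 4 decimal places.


Sum of weights = 20 + 14 = 34
Normalized prior for H1 = 20 / 34
= 0.5882

0.5882


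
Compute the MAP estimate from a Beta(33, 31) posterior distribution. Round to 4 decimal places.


MAP = mode of Beta distribution
= (alpha - 1)/(alpha + beta - 2)
= (33-1)/(33+31-2)
= 32/62 = 0.5161

0.5161


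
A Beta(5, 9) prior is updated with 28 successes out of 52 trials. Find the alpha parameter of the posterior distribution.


In the Beta-Binomial conjugate update:
alpha_post = alpha_prior + successes
= 5 + 28
= 33

33


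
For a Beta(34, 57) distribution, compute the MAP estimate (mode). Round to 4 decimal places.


MAP = mode = (a-1)/(a+b-2)
= (34-1)/(34+57-2)
= 33/89 = 0.3708

0.3708


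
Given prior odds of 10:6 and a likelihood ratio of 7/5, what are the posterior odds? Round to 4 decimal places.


Posterior odds = prior odds * LR
Prior odds = 10/6 = 1.6667
LR = 7/5 = 1.4
Posterior odds = 1.6667 * 1.4 = 2.3333

2.3333


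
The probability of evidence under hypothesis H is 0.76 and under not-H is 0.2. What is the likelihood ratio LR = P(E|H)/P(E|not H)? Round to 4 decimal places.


LR = 0.76 / 0.2
= 3.8

3.8


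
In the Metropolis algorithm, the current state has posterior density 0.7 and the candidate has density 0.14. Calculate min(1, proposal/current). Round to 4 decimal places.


Ratio = 0.14/0.7 = 0.2
Acceptance probability = min(1, 0.2)
= 0.2

0.2


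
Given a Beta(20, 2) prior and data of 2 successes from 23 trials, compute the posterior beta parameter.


Number of failures = 23 - 2 = 21
Posterior beta = 2 + 21 = 23

23


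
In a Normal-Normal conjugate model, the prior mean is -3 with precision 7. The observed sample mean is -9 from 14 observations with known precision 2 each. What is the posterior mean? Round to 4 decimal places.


Posterior precision = tau0 + n*tau = 7 + 14*2 = 35
Posterior mean = (tau0*mu0 + n*tau*xbar) / posterior_precision
= (7*-3 + 14*2*-9) / 35
= -273 / 35 = -7.8

-7.8


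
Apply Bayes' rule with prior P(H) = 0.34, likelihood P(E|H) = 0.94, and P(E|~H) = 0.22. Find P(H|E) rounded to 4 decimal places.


Step 1: Compute marginal P(E) = P(E|H)P(H) + P(E|~H)P(~H)
= 0.94*0.34 + 0.22*0.66 = 0.4648
Step 2: P(H|E) = P(E|H)P(H)/P(E) = 0.3196/0.4648
= 0.6876

0.6876


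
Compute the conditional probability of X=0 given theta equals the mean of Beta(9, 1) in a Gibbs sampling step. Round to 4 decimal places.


Mean of Beta(9, 1) = 0.9
P(X=0 | theta=0.9) = 0.1

0.1


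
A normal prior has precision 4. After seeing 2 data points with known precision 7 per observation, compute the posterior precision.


In the conjugate normal model, precisions add:
tau_posterior = tau_prior + n * tau_data
= 4 + 2*7 = 18

18


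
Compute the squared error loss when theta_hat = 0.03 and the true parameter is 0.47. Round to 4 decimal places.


L = (theta_hat - theta_true)^2
= (0.03 - 0.47)^2
= -0.44^2 = 0.1936

0.1936


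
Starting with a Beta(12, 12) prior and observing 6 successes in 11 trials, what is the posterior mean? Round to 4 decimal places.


Posterior parameters: alpha = 12 + 6 = 18
beta = 12 + 5 = 17
Posterior mean = alpha / (alpha + beta) = 18 / 35
= 0.5143

0.5143


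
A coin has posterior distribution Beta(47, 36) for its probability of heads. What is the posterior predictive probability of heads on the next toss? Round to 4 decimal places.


Posterior predictive = E[theta] = alpha/(alpha+beta)
= 47/83
= 0.5663

0.5663


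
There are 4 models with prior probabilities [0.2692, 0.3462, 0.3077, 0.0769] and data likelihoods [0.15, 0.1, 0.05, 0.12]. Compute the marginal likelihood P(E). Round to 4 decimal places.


P(E) = sum over models of P(M_i) * P(E|M_i)
= 0.2692*0.15 + 0.3462*0.1 + 0.3077*0.05 + 0.0769*0.12
= 0.0996

0.0996


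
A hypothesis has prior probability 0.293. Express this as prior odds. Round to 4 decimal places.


Odds = P(H) / P(not H) = 0.293 / 0.707
= 0.4144

0.4144


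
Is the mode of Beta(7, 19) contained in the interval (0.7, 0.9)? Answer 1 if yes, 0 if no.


Mode = (a-1)/(a+b-2) = 6/24 = 0.25
Interval: (0.7, 0.9)
Contains mode? 0

0


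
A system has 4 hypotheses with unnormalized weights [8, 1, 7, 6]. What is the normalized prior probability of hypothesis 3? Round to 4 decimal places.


The normalized prior is the weight divided by the total.
Total weight = 22
P(H3) = 7 / 22 = 0.3182

0.3182


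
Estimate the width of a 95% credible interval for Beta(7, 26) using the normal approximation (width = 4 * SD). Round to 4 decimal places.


For Beta(a,b): Var = ab/((a+b)^2(a+b+1))
Var = 0.0049, SD = 0.0701
Approximate 95% CI width = 4 * 0.0701 = 0.2804

0.2804


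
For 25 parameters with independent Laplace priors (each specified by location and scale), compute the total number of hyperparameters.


A Laplace prior has 2 hyperparameters per parameter.
Total = 25 * 2 = 50

50


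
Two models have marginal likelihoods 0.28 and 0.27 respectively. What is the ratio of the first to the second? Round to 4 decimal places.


Evidence ratio = 0.28 / 0.27
= 1.037

1.037


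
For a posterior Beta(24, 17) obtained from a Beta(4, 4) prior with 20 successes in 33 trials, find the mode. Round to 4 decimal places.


Mode = (alpha - 1) / (alpha + beta - 2)
= 23 / 39
= 0.5897

0.5897


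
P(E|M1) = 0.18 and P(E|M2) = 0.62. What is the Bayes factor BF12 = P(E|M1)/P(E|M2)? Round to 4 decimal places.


Bayes factor BF12 = P(E|M1) / P(E|M2)
= 0.18 / 0.62
= 0.2903

0.2903


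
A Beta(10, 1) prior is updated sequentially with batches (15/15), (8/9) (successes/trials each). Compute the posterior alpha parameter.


Sequential conjugate updating is equivalent to a single batch update.
Total successes across all batches = 23
alpha_posterior = alpha_prior + total_successes = 10 + 23
= 33

33


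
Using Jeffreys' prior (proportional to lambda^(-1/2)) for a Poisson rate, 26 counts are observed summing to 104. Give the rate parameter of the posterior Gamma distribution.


Conjugate update: Gamma(prior_shape + S, prior_rate + n).
Prior shape = 0.5, prior rate = 0.
Posterior rate = 0 + n = 26

26.0


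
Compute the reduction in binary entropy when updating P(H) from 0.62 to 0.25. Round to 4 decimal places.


H_before = -p*log2(p) - (1-p)*log2(1-p) for p=0.62: 0.958
H_after for p=0.25: 0.8113
Reduction = 0.958 - 0.8113 = 0.1468

0.1468


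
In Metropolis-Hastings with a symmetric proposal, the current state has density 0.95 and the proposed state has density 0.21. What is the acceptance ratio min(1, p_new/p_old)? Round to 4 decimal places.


Ratio = p_new / p_old = 0.21 / 0.95 = 0.2211
Acceptance = min(1, 0.2211) = 0.2211

0.2211


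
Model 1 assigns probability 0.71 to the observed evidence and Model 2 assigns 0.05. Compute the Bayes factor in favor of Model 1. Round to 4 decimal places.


BF = P(data|M1) / P(data|M2)
= 0.71 / 0.05 = 14.2

14.2


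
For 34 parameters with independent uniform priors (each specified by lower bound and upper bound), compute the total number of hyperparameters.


A uniform prior has 2 hyperparameters per parameter.
Total = 34 * 2 = 68

68


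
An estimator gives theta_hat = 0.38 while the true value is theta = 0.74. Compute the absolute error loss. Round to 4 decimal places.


The absolute error loss is |theta_hat - theta|
= |0.38 - 0.74|
= 0.36

0.36


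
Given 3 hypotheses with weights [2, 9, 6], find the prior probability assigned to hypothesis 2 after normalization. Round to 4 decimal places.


To normalize, divide each weight by the sum of all weights.
Sum = 17
Prior(H2) = 9/17 = 0.5294

0.5294


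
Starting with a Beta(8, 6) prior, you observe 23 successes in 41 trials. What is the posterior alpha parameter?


For a Beta-Binomial conjugate model:
Posterior alpha = prior alpha + number of successes
= 8 + 23 = 31

31


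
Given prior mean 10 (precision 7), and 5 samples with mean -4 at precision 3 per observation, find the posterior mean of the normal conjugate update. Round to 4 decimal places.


The posterior mean is a precision-weighted average of prior and data.
Post. prec. = 7 + 15 = 22
Post. mean = (70 + -60)/22 = 10/22 = 0.4545

0.4545


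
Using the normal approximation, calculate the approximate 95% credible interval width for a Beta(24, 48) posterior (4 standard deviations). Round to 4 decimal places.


Var(Beta) = 24*48/(72^2 * 73) = 0.003
SD = 0.0552
Width ~ 4*SD = 0.2207

0.2207


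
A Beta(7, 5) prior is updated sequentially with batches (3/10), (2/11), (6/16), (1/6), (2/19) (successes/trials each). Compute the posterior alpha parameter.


Sequential conjugate updating is equivalent to a single batch update.
Total successes across all batches = 14
alpha_posterior = alpha_prior + total_successes = 7 + 14
= 21

21
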